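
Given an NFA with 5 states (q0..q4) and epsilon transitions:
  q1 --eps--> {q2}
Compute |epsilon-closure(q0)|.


Starting from q0
Initialize closure = {q0}
q0 has no outgoing epsilon transitions -> nothing to add
Final closure: {q0}
Size = 1

1


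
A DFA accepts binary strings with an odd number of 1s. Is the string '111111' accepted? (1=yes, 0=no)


DFA has 2 states: q_even (start, accept=no) and q_odd
Processing string '111111' character by character:
  Position 0: read '1', 1-count=1 -> q_odd
  Position 1: read '1', 1-count=2 -> q_even
  Position 2: read '1', 1-count=3 -> q_odd
  Position 3: read '1', 1-count=4 -> q_even
  Position 4: read '1', 1-count=5 -> q_odd
  Position 5: read '1', 1-count=6 -> q_even
Final state: q_even, total 1s = 6 (even); the DFA requires an odd count -> reject

0


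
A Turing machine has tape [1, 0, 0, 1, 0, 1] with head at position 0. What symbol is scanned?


Tape: [1, 0, 0, 1, 0, 1]
Positions: 0 1 2 3 4 5
Values:    1 0 0 1 0 1
Head at position 0
tape[0] = 1

1


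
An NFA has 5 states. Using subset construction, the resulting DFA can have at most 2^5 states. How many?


NFA has 5 states
Subset construction: each DFA state = subset of NFA states
Maximum subsets = 2^5
2^5 = 32

32


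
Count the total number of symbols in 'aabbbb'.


String: 'aabbbb'
Counting characters:
  'a' appears 2 time(s)
  'b' appears 4 time(s)
Total length = 2 + 4 = 6

6


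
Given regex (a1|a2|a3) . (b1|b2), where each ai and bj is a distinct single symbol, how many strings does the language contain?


First group: 3 alternatives
Second group: 2 alternatives
Concatenation: each choice from group 1 pairs with each from group 2
Total = 3 x 2 = 6

6


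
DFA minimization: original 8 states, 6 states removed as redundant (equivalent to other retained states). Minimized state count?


Original DFA: 8 states
Redundant states removed: 6
Minimized states = original - removed
= 8 - 6
= 2

2


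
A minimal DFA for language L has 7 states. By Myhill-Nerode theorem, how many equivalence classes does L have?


Myhill-Nerode theorem:
Number of equivalence classes = number of states in minimal DFA
Minimal DFA states = 7
Therefore equivalence classes = 7

7


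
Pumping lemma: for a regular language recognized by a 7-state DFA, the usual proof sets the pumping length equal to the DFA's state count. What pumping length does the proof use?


Pumping lemma for regular languages (standard proof):
Take p = |Q|, the number of DFA states.
Any string of length >= |Q| passes through |Q|+1 states while reading its first |Q| symbols,
so by pigeonhole some state repeats, giving the loop that can be pumped.
Here |Q| = 7
Therefore the proof uses p = 7

7


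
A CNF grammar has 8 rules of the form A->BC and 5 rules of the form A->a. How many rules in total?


CNF allows two rule forms:
  A -> BC (binary): 8 rules
  A -> a (terminal): 5 rules
Total = 8 + 5 = 13

13


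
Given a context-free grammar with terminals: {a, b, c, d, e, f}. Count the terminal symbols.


Terminal symbols: a, b, c, d, e, f
Counting each: a (#1), b (#2), c (#3), d (#4), e (#5), f (#6)
Total = 6

6


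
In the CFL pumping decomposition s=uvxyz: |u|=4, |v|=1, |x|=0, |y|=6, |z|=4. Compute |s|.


|s| = |u| + |v| + |x| + |y| + |z|
= 4 + 1 + 0 + 6 + 4
= 5 + 0 + 10
= 5 + 10
= 15

15


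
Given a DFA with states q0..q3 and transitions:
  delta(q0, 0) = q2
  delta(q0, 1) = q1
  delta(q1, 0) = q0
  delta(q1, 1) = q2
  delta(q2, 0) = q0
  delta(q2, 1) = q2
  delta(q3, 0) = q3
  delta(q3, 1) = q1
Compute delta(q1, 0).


Looking up transition function:
delta(q1, 0) in the table
Row: q1, Column: 0
Result: q0

q0


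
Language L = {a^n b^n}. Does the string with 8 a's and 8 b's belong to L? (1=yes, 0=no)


Language requires equal numbers of a's and b's
PDA pushes for each 'a', pops for each 'b'
Number of a's = 8
Number of b's = 8
8 == 8 -> Accept

1


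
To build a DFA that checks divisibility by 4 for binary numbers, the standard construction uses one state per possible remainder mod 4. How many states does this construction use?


Divisibility by 4 is tracked via the remainder mod 4: 0, 1, ..., 3
The construction assigns one state to each remainder
Number of remainders = 4

4


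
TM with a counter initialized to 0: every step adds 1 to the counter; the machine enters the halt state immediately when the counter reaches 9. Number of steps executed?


Counter starts at 0. Counting sequence:
  Step 1: counter = 1
  Step 2: counter = 2
  Step 3: counter = 3
  Step 4: counter = 4
  Step 5: counter = 5
  Step 6: counter = 6
  ...
  Step 9: counter = 9
Counter reached 9 -> halt
Total steps = 9

9


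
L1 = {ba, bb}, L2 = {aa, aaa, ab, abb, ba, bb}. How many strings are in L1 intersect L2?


L1 = {ba, bb}
L2 = {aa, aaa, ab, abb, ba, bb}
Checking each string in L1 against L2:
  'ba': in L2? Yes
  'bb': in L2? Yes
Intersection = {ba, bb}
|L1 ∩ L2| = 2

2


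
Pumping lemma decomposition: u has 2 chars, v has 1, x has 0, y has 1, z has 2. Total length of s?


|s| = |u| + |v| + |x| + |y| + |z|
= 2 + 1 + 0 + 1 + 2
= 3 + 0 + 3
= 3 + 3
= 6

6


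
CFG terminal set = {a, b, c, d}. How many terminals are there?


Terminal symbols: a, b, c, d
Counting each: a (#1), b (#2), c (#3), d (#4)
Total = 4

4


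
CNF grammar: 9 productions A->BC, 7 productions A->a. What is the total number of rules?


CNF allows two rule forms:
  A -> BC (binary): 9 rules
  A -> a (terminal): 7 rules
Total = 9 + 7 = 16

16


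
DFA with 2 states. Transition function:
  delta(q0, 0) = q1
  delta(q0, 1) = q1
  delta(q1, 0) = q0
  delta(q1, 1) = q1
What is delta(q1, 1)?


Looking up transition function:
delta(q1, 1) in the table
Row: q1, Column: 1
Result: q1

q1


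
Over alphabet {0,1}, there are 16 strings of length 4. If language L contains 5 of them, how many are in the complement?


Alphabet: {0,1}
String length: 4
Total strings of length 4 = 2^4 = 16
Strings in L = 5
Complement = total - |L|
= 16 - 5
= 11

11


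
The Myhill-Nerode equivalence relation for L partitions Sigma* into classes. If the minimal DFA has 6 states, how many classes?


Myhill-Nerode theorem:
Number of equivalence classes = number of states in minimal DFA
Minimal DFA states = 6
Therefore equivalence classes = 6

6


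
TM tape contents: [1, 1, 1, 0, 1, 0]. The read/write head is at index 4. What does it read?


Tape: [1, 1, 1, 0, 1, 0]
Positions: 0 1 2 3 4 5
Values:    1 1 1 0 1 0
Head at position 4
tape[4] = 1

1


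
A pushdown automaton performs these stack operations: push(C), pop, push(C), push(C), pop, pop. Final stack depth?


Tracing stack operations:
  push(C) -> stack = [C], depth=1
  pop -> removed C, stack = [], depth=0
  push(C) -> stack = [C], depth=1
  push(C) -> stack = [C,C], depth=2
  pop -> removed C, stack = [C], depth=1
  pop -> removed C, stack = [], depth=0
Final depth = 0

0


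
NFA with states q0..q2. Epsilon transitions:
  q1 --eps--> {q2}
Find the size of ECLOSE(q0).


Starting from q0
Initialize closure = {q0}
q0 has no outgoing epsilon transitions -> nothing to add
Final closure: {q0}
Size = 1

1


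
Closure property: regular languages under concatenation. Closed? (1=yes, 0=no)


Regular languages are closed under:
- Union (DFA product construction)
- Intersection (DFA product construction)
- Complement (swap accept/reject states)
- Concatenation (NFA construction)
- Kleene star (NFA construction)
concatenation is in this list
Therefore: closed

1


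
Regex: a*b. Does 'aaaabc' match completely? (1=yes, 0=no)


Pattern: a*b
String: 'aaaabc'
Pattern requires: zero or more 'a's followed by exactly one 'b'
Found 4 leading 'a's
Remaining: 'bc'
Remaining is not 'b' -> no match
Result: 0

0


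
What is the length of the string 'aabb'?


String: 'aabb'
Counting characters:
  'a' appears 2 time(s)
  'b' appears 2 time(s)
Total length = 2 + 2 = 4

4


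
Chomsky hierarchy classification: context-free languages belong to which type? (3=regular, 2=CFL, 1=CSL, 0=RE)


Chomsky hierarchy levels:
  Type 3: Regular (DFA/NFA/regex)
  Type 2: Context-free (PDA)
  Type 1: Context-sensitive
  Type 0: Recursively enumerable (TM)
'context-free' corresponds to Type 2

2


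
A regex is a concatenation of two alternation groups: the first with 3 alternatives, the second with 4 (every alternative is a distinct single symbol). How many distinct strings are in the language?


First group: 3 alternatives
Second group: 4 alternatives
Concatenation: each choice from group 1 pairs with each from group 2
Total = 3 x 4 = 12

12


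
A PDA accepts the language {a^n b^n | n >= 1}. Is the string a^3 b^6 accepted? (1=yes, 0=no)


Language requires equal numbers of a's and b's
PDA pushes for each 'a', pops for each 'b'
Number of a's = 3
Number of b's = 6
3 != 6 -> Reject

0


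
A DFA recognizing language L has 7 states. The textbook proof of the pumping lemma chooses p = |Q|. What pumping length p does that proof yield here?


Pumping lemma for regular languages (standard proof):
Take p = |Q|, the number of DFA states.
Any string of length >= |Q| passes through |Q|+1 states while reading its first |Q| symbols,
so by pigeonhole some state repeats, giving the loop that can be pumped.
Here |Q| = 7
Therefore the proof uses p = 7

7


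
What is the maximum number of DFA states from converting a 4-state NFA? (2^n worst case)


NFA has 4 states
Subset construction: each DFA state = subset of NFA states
Maximum subsets = 2^4
2^4 = 16

16


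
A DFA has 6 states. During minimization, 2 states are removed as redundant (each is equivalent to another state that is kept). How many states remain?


Original DFA: 6 states
Redundant states removed: 2
Minimized states = original - removed
= 6 - 2
= 4

4


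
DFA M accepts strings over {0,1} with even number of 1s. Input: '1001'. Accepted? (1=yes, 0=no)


DFA has 2 states: q_even (start, accept=yes) and q_odd
Processing string '1001' character by character:
  Position 0: read '1', 1-count=1 -> q_odd
  Position 1: read '0', 1-count=1 -> q_odd (no change)
  Position 2: read '0', 1-count=1 -> q_odd (no change)
  Position 3: read '1', 1-count=2 -> q_even
Final state: q_even, total 1s = 2 (even); the DFA requires an even count -> accept

1


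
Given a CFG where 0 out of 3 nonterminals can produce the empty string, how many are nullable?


Nonterminals: {S, A, B}
A nonterminal is nullable if it can derive epsilon
Counting nullable nonterminals: 0
Total nullable = 0

0


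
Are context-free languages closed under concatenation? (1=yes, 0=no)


CFL closure properties:
  Closed under: union, concatenation, Kleene star
  NOT closed under: intersection, complement
Operation 'concatenation' is in closed list -> Yes (closed)

1


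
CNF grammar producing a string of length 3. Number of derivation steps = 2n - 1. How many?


Chomsky Normal Form derivation:
String length n = 3
Each step either:
  - Splits a nonterminal into two (n-1 such steps)
  - Converts a nonterminal to terminal (n such steps)
Total = (n-1) + n = 2n - 1
= 2(3) - 1
= 6 - 1
= 5

5


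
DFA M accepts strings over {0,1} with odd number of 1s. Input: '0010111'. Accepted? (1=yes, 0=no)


DFA has 2 states: q_even (start, accept=no) and q_odd
Processing string '0010111' character by character:
  Position 0: read '0', 1-count=0 -> q_even (no change)
  Position 1: read '0', 1-count=0 -> q_even (no change)
  Position 2: read '1', 1-count=1 -> q_odd
  Position 3: read '0', 1-count=1 -> q_odd (no change)
  Position 4: read '1', 1-count=2 -> q_even
  Position 5: read '1', 1-count=3 -> q_odd
  Position 6: read '1', 1-count=4 -> q_even
Final state: q_even, total 1s = 4 (even); the DFA requires an odd count -> reject

0


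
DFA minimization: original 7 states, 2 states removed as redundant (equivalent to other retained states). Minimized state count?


Original DFA: 7 states
Redundant states removed: 2
Minimized states = original - removed
= 7 - 2
= 5

5


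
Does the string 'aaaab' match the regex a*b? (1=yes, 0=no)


Pattern: a*b
String: 'aaaab'
Pattern requires: zero or more 'a's followed by exactly one 'b'
Found 4 leading 'a's
Remaining: 'b'
Remaining is exactly 'b' -> match
Result: 1

1


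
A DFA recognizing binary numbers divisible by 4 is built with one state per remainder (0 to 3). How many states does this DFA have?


Divisibility by 4 is tracked via the remainder mod 4: 0, 1, ..., 3
The construction assigns one state to each remainder
Number of remainders = 4

4


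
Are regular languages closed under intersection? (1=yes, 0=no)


Regular languages are closed under:
- Union (DFA product construction)
- Intersection (DFA product construction)
- Complement (swap accept/reject states)
- Concatenation (NFA construction)
- Kleene star (NFA construction)
intersection is in this list
Therefore: closed

1


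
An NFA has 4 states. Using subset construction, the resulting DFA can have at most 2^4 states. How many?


NFA has 4 states
Subset construction: each DFA state = subset of NFA states
Maximum subsets = 2^4
2^4 = 16

16


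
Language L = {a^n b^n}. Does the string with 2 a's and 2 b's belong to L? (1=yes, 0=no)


Language requires equal numbers of a's and b's
PDA pushes for each 'a', pops for each 'b'
Number of a's = 2
Number of b's = 2
2 == 2 -> Accept

1


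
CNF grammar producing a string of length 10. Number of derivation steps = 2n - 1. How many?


Chomsky Normal Form derivation:
String length n = 10
Each step either:
  - Splits a nonterminal into two (n-1 such steps)
  - Converts a nonterminal to terminal (n such steps)
Total = (n-1) + n = 2n - 1
= 2(10) - 1
= 20 - 1
= 19

19


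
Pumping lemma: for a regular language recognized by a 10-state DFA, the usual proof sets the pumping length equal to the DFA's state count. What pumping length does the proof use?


Pumping lemma for regular languages (standard proof):
Take p = |Q|, the number of DFA states.
Any string of length >= |Q| passes through |Q|+1 states while reading its first |Q| symbols,
so by pigeonhole some state repeats, giving the loop that can be pumped.
Here |Q| = 10
Therefore the proof uses p = 10

10


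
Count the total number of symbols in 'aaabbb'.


String: 'aaabbb'
Counting characters:
  'a' appears 3 time(s)
  'b' appears 3 time(s)
Total length = 3 + 3 = 6

6


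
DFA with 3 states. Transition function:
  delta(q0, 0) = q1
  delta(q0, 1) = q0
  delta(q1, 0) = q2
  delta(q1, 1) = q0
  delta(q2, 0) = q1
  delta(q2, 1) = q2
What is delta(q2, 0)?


Looking up transition function:
delta(q2, 0) in the table
Row: q2, Column: 0
Result: q1

q1


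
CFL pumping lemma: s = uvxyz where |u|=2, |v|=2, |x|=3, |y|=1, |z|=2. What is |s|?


|s| = |u| + |v| + |x| + |y| + |z|
= 2 + 2 + 3 + 1 + 2
= 4 + 3 + 3
= 7 + 3
= 10

10


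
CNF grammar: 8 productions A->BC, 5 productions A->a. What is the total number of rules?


CNF allows two rule forms:
  A -> BC (binary): 8 rules
  A -> a (terminal): 5 rules
Total = 8 + 5 = 13

13


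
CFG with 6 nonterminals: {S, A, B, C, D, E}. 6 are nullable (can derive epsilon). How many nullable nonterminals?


Nonterminals: {S, A, B, C, D, E}
A nonterminal is nullable if it can derive epsilon
Counting nullable nonterminals: 6
Total nullable = 6

6


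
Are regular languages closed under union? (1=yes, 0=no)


Regular languages are closed under all standard operations:
- Union: Yes (product construction)
- Intersection: Yes (product construction)
- Complement: Yes (swap accept/reject)
- Concatenation: Yes (NFA construction)
Operation: union -> Closed

1


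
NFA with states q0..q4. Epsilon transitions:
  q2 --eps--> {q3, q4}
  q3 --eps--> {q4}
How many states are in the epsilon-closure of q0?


Starting from q0
Initialize closure = {q0}
q0 has no outgoing epsilon transitions -> nothing to add
Final closure: {q0}
Size = 1

1


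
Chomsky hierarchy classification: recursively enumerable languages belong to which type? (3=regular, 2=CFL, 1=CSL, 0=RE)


Chomsky hierarchy levels:
  Type 3: Regular (DFA/NFA/regex)
  Type 2: Context-free (PDA)
  Type 1: Context-sensitive
  Type 0: Recursively enumerable (TM)
'recursively enumerable' corresponds to Type 0

0


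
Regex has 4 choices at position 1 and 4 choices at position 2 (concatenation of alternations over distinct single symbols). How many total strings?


First group: 4 alternatives
Second group: 4 alternatives
Concatenation: each choice from group 1 pairs with each from group 2
Total = 4 x 4 = 16

16


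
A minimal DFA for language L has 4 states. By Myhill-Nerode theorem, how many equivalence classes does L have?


Myhill-Nerode theorem:
Number of equivalence classes = number of states in minimal DFA
Minimal DFA states = 4
Therefore equivalence classes = 4

4


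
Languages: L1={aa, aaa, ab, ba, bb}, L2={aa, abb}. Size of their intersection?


L1 = {aa, aaa, ab, ba, bb}
L2 = {aa, abb}
Checking each string in L1 against L2:
  'aa': in L2? Yes
  'aaa': in L2? No
  'ab': in L2? No
  'ba': in L2? No
  'bb': in L2? No
Intersection = {aa}
|L1 ∩ L2| = 1

1


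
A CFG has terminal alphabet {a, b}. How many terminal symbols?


Terminal symbols: a, b
Counting each: a (#1), b (#2)
Total = 2

2


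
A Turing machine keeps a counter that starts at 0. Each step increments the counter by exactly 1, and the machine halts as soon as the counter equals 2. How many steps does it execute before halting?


Counter starts at 0. Counting sequence:
  Step 1: counter = 1
  Step 2: counter = 2
Counter reached 2 -> halt
Total steps = 2

2


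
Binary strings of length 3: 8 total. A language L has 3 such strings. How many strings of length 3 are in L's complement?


Alphabet: {0,1}
String length: 3
Total strings of length 3 = 2^3 = 8
Strings in L = 3
Complement = total - |L|
= 8 - 3
= 5

5


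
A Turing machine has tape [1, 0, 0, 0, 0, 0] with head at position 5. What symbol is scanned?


Tape: [1, 0, 0, 0, 0, 0]
Positions: 0 1 2 3 4 5
Values:    1 0 0 0 0 0
Head at position 5
tape[5] = 0

0


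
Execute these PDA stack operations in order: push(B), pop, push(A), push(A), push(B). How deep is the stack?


Tracing stack operations:
  push(B) -> stack = [B], depth=1
  pop -> removed B, stack = [], depth=0
  push(A) -> stack = [A], depth=1
  push(A) -> stack = [A,A], depth=2
  push(B) -> stack = [A,A,B], depth=3
Final depth = 3

3


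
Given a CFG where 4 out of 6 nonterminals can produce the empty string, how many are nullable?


Nonterminals: {S, A, B, C, D, E}
A nonterminal is nullable if it can derive epsilon
Counting nullable nonterminals: 4
Total nullable = 4

4


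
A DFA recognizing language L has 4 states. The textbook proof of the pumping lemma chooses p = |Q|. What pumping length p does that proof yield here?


Pumping lemma for regular languages (standard proof):
Take p = |Q|, the number of DFA states.
Any string of length >= |Q| passes through |Q|+1 states while reading its first |Q| symbols,
so by pigeonhole some state repeats, giving the loop that can be pumped.
Here |Q| = 4
Therefore the proof uses p = 4

4


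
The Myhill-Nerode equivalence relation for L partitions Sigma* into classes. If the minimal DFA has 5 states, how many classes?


Myhill-Nerode theorem:
Number of equivalence classes = number of states in minimal DFA
Minimal DFA states = 5
Therefore equivalence classes = 5

5


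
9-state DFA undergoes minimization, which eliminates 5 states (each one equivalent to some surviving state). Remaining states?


Original DFA: 9 states
Redundant states removed: 5
Minimized states = original - removed
= 9 - 5
= 4

4


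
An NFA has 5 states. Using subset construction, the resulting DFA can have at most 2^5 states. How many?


NFA has 5 states
Subset construction: each DFA state = subset of NFA states
Maximum subsets = 2^5
2^5 = 32

32


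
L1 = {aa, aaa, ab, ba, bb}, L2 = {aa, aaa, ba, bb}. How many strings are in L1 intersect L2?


L1 = {aa, aaa, ab, ba, bb}
L2 = {aa, aaa, ba, bb}
Checking each string in L1 against L2:
  'aa': in L2? Yes
  'aaa': in L2? Yes
  'ab': in L2? No
  'ba': in L2? Yes
  'bb': in L2? Yes
Intersection = {aa, aaa, ba, bb}
|L1 ∩ L2| = 4

4


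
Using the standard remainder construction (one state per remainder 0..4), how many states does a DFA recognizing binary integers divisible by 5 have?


Divisibility by 5 is tracked via the remainder mod 5: 0, 1, ..., 4
The construction assigns one state to each remainder
Number of remainders = 5

5


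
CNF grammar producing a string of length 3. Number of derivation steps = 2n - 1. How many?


Chomsky Normal Form derivation:
String length n = 3
Each step either:
  - Splits a nonterminal into two (n-1 such steps)
  - Converts a nonterminal to terminal (n such steps)
Total = (n-1) + n = 2n - 1
= 2(3) - 1
= 6 - 1
= 5

5


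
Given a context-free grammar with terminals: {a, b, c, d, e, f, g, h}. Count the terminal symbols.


Terminal symbols: a, b, c, d, e, f, g, h
Counting each: a (#1), b (#2), c (#3), d (#4), e (#5), f (#6), g (#7), h (#8)
Total = 8

8


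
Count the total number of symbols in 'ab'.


String: 'ab'
Counting characters:
  'a' appears 1 time(s)
  'b' appears 1 time(s)
Total length = 1 + 1 = 2

2


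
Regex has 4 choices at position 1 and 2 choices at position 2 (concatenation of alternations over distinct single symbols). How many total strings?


First group: 4 alternatives
Second group: 2 alternatives
Concatenation: each choice from group 1 pairs with each from group 2
Total = 4 x 2 = 8

8


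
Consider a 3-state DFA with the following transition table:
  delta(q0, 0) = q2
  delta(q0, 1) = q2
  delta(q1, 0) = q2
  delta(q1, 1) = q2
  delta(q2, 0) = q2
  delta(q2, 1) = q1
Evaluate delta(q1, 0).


Looking up transition function:
delta(q1, 0) in the table
Row: q1, Column: 0
Result: q2

q2


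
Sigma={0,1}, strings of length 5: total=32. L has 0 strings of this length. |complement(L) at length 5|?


Alphabet: {0,1}
String length: 5
Total strings of length 5 = 2^5 = 32
Strings in L = 0
Complement = total - |L|
= 32 - 0
= 32

32


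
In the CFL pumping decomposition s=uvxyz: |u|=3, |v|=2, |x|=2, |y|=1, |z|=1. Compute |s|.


|s| = |u| + |v| + |x| + |y| + |z|
= 3 + 2 + 2 + 1 + 1
= 5 + 2 + 2
= 7 + 2
= 9

9


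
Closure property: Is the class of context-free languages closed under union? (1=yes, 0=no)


CFL closure properties:
  Closed under: union, concatenation, Kleene star
  NOT closed under: intersection, complement
Operation 'union' is in closed list -> Yes (closed)

1


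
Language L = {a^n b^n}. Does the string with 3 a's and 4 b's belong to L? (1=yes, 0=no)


Language requires equal numbers of a's and b's
PDA pushes for each 'a', pops for each 'b'
Number of a's = 3
Number of b's = 4
3 != 4 -> Reject

0


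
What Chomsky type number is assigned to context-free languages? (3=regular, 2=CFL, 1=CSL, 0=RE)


Chomsky hierarchy levels:
  Type 3: Regular (DFA/NFA/regex)
  Type 2: Context-free (PDA)
  Type 1: Context-sensitive
  Type 0: Recursively enumerable (TM)
'context-free' corresponds to Type 2

2


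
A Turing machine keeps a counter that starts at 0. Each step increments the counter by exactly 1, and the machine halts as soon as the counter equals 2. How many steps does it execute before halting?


Counter starts at 0. Counting sequence:
  Step 1: counter = 1
  Step 2: counter = 2
Counter reached 2 -> halt
Total steps = 2

2


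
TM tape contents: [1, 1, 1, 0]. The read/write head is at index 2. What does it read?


Tape: [1, 1, 1, 0]
Positions: 0 1 2 3
Values:    1 1 1 0
Head at position 2
tape[2] = 1

1


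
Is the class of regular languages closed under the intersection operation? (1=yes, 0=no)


Regular languages are closed under:
- Union (DFA product construction)
- Intersection (DFA product construction)
- Complement (swap accept/reject states)
- Concatenation (NFA construction)
- Kleene star (NFA construction)
intersection is in this list
Therefore: closed

1


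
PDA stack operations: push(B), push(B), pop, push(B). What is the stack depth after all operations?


Tracing stack operations:
  push(B) -> stack = [B], depth=1
  push(B) -> stack = [B,B], depth=2
  pop -> removed B, stack = [B], depth=1
  push(B) -> stack = [B,B], depth=2
Final depth = 2

2


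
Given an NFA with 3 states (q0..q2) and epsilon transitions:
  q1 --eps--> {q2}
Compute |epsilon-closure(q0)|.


Starting from q0
Initialize closure = {q0}
q0 has no outgoing epsilon transitions -> nothing to add
Final closure: {q0}
Size = 1

1


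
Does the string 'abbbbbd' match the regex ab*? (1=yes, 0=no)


Pattern: ab*
String: 'abbbbbd'
Pattern requires: exactly one 'a' followed by zero or more 'b's
First char is 'a' -> OK
Rest 'bbbbbd': all b's? No
Result: 0

0


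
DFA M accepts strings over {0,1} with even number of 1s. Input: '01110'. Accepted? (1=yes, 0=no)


DFA has 2 states: q_even (start, accept=yes) and q_odd
Processing string '01110' character by character:
  Position 0: read '0', 1-count=0 -> q_even (no change)
  Position 1: read '1', 1-count=1 -> q_odd
  Position 2: read '1', 1-count=2 -> q_even
  Position 3: read '1', 1-count=3 -> q_odd
  Position 4: read '0', 1-count=3 -> q_odd (no change)
Final state: q_odd, total 1s = 3 (odd); the DFA requires an even count -> reject

0


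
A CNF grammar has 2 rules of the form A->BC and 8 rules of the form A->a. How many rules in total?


CNF allows two rule forms:
  A -> BC (binary): 2 rules
  A -> a (terminal): 8 rules
Total = 2 + 8 = 10

10


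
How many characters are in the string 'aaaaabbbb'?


String: 'aaaaabbbb'
Counting characters:
  'a' appears 5 time(s)
  'b' appears 4 time(s)
Total length = 5 + 4 = 9

9


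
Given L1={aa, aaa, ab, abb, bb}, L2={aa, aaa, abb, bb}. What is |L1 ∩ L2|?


L1 = {aa, aaa, ab, abb, bb}
L2 = {aa, aaa, abb, bb}
Checking each string in L1 against L2:
  'aa': in L2? Yes
  'aaa': in L2? Yes
  'ab': in L2? No
  'abb': in L2? Yes
  'bb': in L2? Yes
Intersection = {aa, aaa, abb, bb}
|L1 ∩ L2| = 4

4


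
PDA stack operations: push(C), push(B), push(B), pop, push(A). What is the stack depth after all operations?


Tracing stack operations:
  push(C) -> stack = [C], depth=1
  push(B) -> stack = [C,B], depth=2
  push(B) -> stack = [C,B,B], depth=3
  pop -> removed B, stack = [C,B], depth=2
  push(A) -> stack = [C,B,A], depth=3
Final depth = 3

3


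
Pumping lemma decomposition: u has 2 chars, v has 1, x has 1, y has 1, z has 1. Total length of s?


|s| = |u| + |v| + |x| + |y| + |z|
= 2 + 1 + 1 + 1 + 1
= 3 + 1 + 2
= 4 + 2
= 6

6


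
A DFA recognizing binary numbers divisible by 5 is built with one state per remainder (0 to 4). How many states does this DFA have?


Divisibility by 5 is tracked via the remainder mod 5: 0, 1, ..., 4
The construction assigns one state to each remainder
Number of remainders = 5

5


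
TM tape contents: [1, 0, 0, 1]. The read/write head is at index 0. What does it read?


Tape: [1, 0, 0, 1]
Positions: 0 1 2 3
Values:    1 0 0 1
Head at position 0
tape[0] = 1

1


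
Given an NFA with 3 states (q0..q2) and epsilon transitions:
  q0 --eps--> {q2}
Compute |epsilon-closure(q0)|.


Starting from q0
Initialize closure = {q0}
Follow epsilon from q0 -> add q2
Final closure: {q0, q2}
Size = 2

2


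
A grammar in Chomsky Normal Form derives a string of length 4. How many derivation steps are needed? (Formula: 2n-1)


Chomsky Normal Form derivation:
String length n = 4
Each step either:
  - Splits a nonterminal into two (n-1 such steps)
  - Converts a nonterminal to terminal (n such steps)
Total = (n-1) + n = 2n - 1
= 2(4) - 1
= 8 - 1
= 7

7


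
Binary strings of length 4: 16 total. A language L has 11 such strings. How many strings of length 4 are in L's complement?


Alphabet: {0,1}
String length: 4
Total strings of length 4 = 2^4 = 16
Strings in L = 11
Complement = total - |L|
= 16 - 11
= 5

5


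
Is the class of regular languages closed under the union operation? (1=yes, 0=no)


Regular languages are closed under:
- Union (DFA product construction)
- Intersection (DFA product construction)
- Complement (swap accept/reject states)
- Concatenation (NFA construction)
- Kleene star (NFA construction)
union is in this list
Therefore: closed

1


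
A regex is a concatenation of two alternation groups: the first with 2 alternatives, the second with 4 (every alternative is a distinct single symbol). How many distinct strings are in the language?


First group: 2 alternatives
Second group: 4 alternatives
Concatenation: each choice from group 1 pairs with each from group 2
Total = 2 x 4 = 8

8


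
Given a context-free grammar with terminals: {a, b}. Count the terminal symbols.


Terminal symbols: a, b
Counting each: a (#1), b (#2)
Total = 2

2


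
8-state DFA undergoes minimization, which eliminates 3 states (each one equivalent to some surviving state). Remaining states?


Original DFA: 8 states
Redundant states removed: 3
Minimized states = original - removed
= 8 - 3
= 5

5


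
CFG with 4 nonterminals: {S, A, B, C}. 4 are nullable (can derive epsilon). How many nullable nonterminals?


Nonterminals: {S, A, B, C}
A nonterminal is nullable if it can derive epsilon
Counting nullable nonterminals: 4
Total nullable = 4

4


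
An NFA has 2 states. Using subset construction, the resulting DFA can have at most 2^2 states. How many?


NFA has 2 states
Subset construction: each DFA state = subset of NFA states
Maximum subsets = 2^2
2^2 = 4

4


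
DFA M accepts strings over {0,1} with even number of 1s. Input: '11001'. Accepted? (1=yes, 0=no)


DFA has 2 states: q_even (start, accept=yes) and q_odd
Processing string '11001' character by character:
  Position 0: read '1', 1-count=1 -> q_odd
  Position 1: read '1', 1-count=2 -> q_even
  Position 2: read '0', 1-count=2 -> q_even (no change)
  Position 3: read '0', 1-count=2 -> q_even (no change)
  Position 4: read '1', 1-count=3 -> q_odd
Final state: q_odd, total 1s = 3 (odd); the DFA requires an even count -> reject

0


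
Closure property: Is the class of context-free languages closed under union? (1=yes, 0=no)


CFL closure properties:
  Closed under: union, concatenation, Kleene star
  NOT closed under: intersection, complement
Operation 'union' is in closed list -> Yes (closed)

1


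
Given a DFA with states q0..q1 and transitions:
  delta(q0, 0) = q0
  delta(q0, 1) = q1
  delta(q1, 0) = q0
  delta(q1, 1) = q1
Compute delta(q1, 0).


Looking up transition function:
delta(q1, 0) in the table
Row: q1, Column: 0
Result: q0

q0


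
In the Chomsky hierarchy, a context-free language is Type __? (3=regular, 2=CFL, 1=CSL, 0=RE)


Chomsky hierarchy levels:
  Type 3: Regular (DFA/NFA/regex)
  Type 2: Context-free (PDA)
  Type 1: Context-sensitive
  Type 0: Recursively enumerable (TM)
'context-free' corresponds to Type 2

2


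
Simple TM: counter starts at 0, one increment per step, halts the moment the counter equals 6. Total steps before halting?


Counter starts at 0. Counting sequence:
  Step 1: counter = 1
  Step 2: counter = 2
  Step 3: counter = 3
  Step 4: counter = 4
  Step 5: counter = 5
  Step 6: counter = 6
Counter reached 6 -> halt
Total steps = 6

6


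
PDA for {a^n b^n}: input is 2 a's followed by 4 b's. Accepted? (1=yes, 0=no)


Language requires equal numbers of a's and b's
PDA pushes for each 'a', pops for each 'b'
Number of a's = 2
Number of b's = 4
2 != 4 -> Reject

0


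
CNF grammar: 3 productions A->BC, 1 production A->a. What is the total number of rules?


CNF allows two rule forms:
  A -> BC (binary): 3 rules
  A -> a (terminal): 1 rule
Total = 3 + 1 = 4

4


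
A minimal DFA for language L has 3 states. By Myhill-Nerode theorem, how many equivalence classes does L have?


Myhill-Nerode theorem:
Number of equivalence classes = number of states in minimal DFA
Minimal DFA states = 3
Therefore equivalence classes = 3

3


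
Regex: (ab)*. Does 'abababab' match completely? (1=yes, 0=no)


Pattern: (ab)*
String: 'abababab'
Pattern requires: zero or more repetitions of 'ab'
Pairs: ['ab', 'ab', 'ab', 'ab']
All pairs are 'ab'? Yes
Result: 1

1


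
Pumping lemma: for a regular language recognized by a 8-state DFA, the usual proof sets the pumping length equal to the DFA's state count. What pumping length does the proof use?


Pumping lemma for regular languages (standard proof):
Take p = |Q|, the number of DFA states.
Any string of length >= |Q| passes through |Q|+1 states while reading its first |Q| symbols,
so by pigeonhole some state repeats, giving the loop that can be pumped.
Here |Q| = 8
Therefore the proof uses p = 8

8


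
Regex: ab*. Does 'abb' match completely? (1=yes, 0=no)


Pattern: ab*
String: 'abb'
Pattern requires: exactly one 'a' followed by zero or more 'b's
First char is 'a' -> OK
Rest 'bb': all b's? Yes
Result: 1

1


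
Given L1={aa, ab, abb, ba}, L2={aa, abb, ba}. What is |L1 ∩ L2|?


L1 = {aa, ab, abb, ba}
L2 = {aa, abb, ba}
Checking each string in L1 against L2:
  'aa': in L2? Yes
  'ab': in L2? No
  'abb': in L2? Yes
  'ba': in L2? Yes
Intersection = {aa, abb, ba}
|L1 ∩ L2| = 3

3


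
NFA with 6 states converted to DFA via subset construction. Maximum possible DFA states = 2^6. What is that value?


NFA has 6 states
Subset construction: each DFA state = subset of NFA states
Maximum subsets = 2^6
2^6 = 64

64


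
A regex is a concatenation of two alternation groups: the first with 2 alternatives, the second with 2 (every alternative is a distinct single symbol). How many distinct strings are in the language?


First group: 2 alternatives
Second group: 2 alternatives
Concatenation: each choice from group 1 pairs with each from group 2
Total = 2 x 2 = 4

4


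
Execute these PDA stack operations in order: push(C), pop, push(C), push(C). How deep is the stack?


Tracing stack operations:
  push(C) -> stack = [C], depth=1
  pop -> removed C, stack = [], depth=0
  push(C) -> stack = [C], depth=1
  push(C) -> stack = [C,C], depth=2
Final depth = 2

2


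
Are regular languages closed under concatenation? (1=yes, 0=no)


Regular languages are closed under:
- Union (DFA product construction)
- Intersection (DFA product construction)
- Complement (swap accept/reject states)
- Concatenation (NFA construction)
- Kleene star (NFA construction)
concatenation is in this list
Therefore: closed

1


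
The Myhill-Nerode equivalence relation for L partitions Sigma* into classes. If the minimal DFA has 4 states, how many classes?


Myhill-Nerode theorem:
Number of equivalence classes = number of states in minimal DFA
Minimal DFA states = 4
Therefore equivalence classes = 4

4


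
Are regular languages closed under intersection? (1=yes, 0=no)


Regular languages are closed under all standard operations:
- Union: Yes (product construction)
- Intersection: Yes (product construction)
- Complement: Yes (swap accept/reject)
- Concatenation: Yes (NFA construction)
Operation: intersection -> Closed

1


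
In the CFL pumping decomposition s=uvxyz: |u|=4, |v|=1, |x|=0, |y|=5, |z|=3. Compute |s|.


|s| = |u| + |v| + |x| + |y| + |z|
= 4 + 1 + 0 + 5 + 3
= 5 + 0 + 8
= 5 + 8
= 13

13


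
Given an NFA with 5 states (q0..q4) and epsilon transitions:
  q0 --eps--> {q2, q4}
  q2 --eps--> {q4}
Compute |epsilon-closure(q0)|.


Starting from q0
Initialize closure = {q0}
Follow epsilon from q0 -> add q2
Follow epsilon from q0 -> add q4
Final closure: {q0, q2, q4}
Size = 3

3


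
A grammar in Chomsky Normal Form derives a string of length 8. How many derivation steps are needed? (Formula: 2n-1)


Chomsky Normal Form derivation:
String length n = 8
Each step either:
  - Splits a nonterminal into two (n-1 such steps)
  - Converts a nonterminal to terminal (n such steps)
Total = (n-1) + n = 2n - 1
= 2(8) - 1
= 16 - 1
= 15

15


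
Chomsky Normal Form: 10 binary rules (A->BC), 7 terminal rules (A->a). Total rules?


CNF allows two rule forms:
  A -> BC (binary): 10 rules
  A -> a (terminal): 7 rules
Total = 10 + 7 = 17

17


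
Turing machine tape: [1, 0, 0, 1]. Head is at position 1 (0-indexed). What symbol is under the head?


Tape: [1, 0, 0, 1]
Positions: 0 1 2 3
Values:    1 0 0 1
Head at position 1
tape[1] = 0

0


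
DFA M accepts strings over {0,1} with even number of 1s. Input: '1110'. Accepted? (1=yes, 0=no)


DFA has 2 states: q_even (start, accept=yes) and q_odd
Processing string '1110' character by character:
  Position 0: read '1', 1-count=1 -> q_odd
  Position 1: read '1', 1-count=2 -> q_even
  Position 2: read '1', 1-count=3 -> q_odd
  Position 3: read '0', 1-count=3 -> q_odd (no change)
Final state: q_odd, total 1s = 3 (odd); the DFA requires an even count -> reject

0


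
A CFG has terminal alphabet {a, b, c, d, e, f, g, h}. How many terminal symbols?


Terminal symbols: a, b, c, d, e, f, g, h
Counting each: a (#1), b (#2), c (#3), d (#4), e (#5), f (#6), g (#7), h (#8)
Total = 8

8


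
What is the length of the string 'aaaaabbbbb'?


String: 'aaaaabbbbb'
Counting characters:
  'a' appears 5 time(s)
  'b' appears 5 time(s)
Total length = 5 + 5 = 10

10


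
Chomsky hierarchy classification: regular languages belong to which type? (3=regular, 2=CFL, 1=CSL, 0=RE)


Chomsky hierarchy levels:
  Type 3: Regular (DFA/NFA/regex)
  Type 2: Context-free (PDA)
  Type 1: Context-sensitive
  Type 0: Recursively enumerable (TM)
'regular' corresponds to Type 3

3


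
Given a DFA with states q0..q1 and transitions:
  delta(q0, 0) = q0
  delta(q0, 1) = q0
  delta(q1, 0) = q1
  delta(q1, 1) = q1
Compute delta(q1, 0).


Looking up transition function:
delta(q1, 0) in the table
Row: q1, Column: 0
Result: q1

q1


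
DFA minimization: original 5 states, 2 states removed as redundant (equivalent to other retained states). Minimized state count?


Original DFA: 5 states
Redundant states removed: 2
Minimized states = original - removed
= 5 - 2
= 3

3


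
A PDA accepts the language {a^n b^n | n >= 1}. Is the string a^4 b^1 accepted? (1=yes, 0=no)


Language requires equal numbers of a's and b's
PDA pushes for each 'a', pops for each 'b'
Number of a's = 4
Number of b's = 1
4 != 1 -> Reject

0


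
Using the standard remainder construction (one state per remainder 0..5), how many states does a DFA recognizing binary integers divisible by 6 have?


Divisibility by 6 is tracked via the remainder mod 6: 0, 1, ..., 5
The construction assigns one state to each remainder
Number of remainders = 6

6


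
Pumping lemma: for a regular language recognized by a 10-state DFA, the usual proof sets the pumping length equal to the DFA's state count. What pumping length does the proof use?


Pumping lemma for regular languages (standard proof):
Take p = |Q|, the number of DFA states.
Any string of length >= |Q| passes through |Q|+1 states while reading its first |Q| symbols,
so by pigeonhole some state repeats, giving the loop that can be pumped.
Here |Q| = 10
Therefore the proof uses p = 10

10


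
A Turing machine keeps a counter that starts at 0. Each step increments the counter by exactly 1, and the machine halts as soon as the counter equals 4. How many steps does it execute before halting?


Counter starts at 0. Counting sequence:
  Step 1: counter = 1
  Step 2: counter = 2
  Step 3: counter = 3
  Step 4: counter = 4
Counter reached 4 -> halt
Total steps = 4

4


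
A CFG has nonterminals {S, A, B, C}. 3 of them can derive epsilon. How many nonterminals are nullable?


Nonterminals: {S, A, B, C}
A nonterminal is nullable if it can derive epsilon
Counting nullable nonterminals: 3
Total nullable = 3

3


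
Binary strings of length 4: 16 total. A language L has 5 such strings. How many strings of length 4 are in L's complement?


Alphabet: {0,1}
String length: 4
Total strings of length 4 = 2^4 = 16
Strings in L = 5
Complement = total - |L|
= 16 - 5
= 11

11
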